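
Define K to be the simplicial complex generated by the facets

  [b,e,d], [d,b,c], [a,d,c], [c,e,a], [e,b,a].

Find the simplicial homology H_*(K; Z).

H_0 ≅ Z,  H_1 ≅ Z,  H_2 = 0.

We work with the vertex ordering a < b < c < d < e. The simplices of K, each written with vertices in increasing order, are:

  0-simplices (5): a, b, c, d, e
  1-simplices (10): ab, ac, ad, ae, bc, bd, be, cd, ce, de
  2-simplices (5): abe, acd, ace, bcd, bde

Hence C_0 ≅ Z^5, C_1 ≅ Z^10, C_2 ≅ Z^5.

∂_1: C_1 → C_0 maps an edge to its endpoints' difference, ∂[p,q] = q − p. For instance
  ∂bc = c − b.
The 5×10 boundary matrix has rank 4 and Smith normal form diag(1,1,1,1).

The boundary map ∂_2: C_2 → C_1 sends each 2-simplex [p,q,r] to [q,r] − [p,r] + [p,q]. For instance
  ∂abe = be − ae + ab,
  ∂bde = de − be + bd.
The 10×5 boundary matrix has rank 5 and Smith normal form diag(1,1,1,1,1).

Reading off H_k = ker ∂_k / im ∂_{k+1}:

  H_0: rank C_0 − rank ∂_1 = 5 − 4 = 1, and the invariant factors of ∂_1 are all 1, so H_0 = Z.
  H_1: rank ker ∂_1 − rank ∂_2 = (10 − 4) − 5 = 1, and the invariant factors of ∂_2 are all 1, so H_1 = Z.
  H_2: rank ker ∂_2 − rank ∂_3 = (5 − 5) − 0 = 0, and there is no ∂_3, so H_2 = 0.

(K is a triangulation of the Möbius band.)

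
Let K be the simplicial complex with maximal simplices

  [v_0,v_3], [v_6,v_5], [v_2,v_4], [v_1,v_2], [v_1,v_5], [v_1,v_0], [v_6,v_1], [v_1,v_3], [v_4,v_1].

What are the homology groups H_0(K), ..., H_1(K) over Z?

Fix the vertex order v_0 < v_1 < v_2 < v_3 < v_4 < v_5 < v_6 and write every simplex with vertices in increasing order. Then dim K = 1 and the simplices of K are:

  0-simplices (7): [v_0], [v_1], [v_2], [v_3], [v_4], [v_5], [v_6]
  1-simplices (9): [v_0,v_1], [v_0,v_3], [v_1,v_2], [v_1,v_3], [v_1,v_4], [v_1,v_5], [v_1,v_6], [v_2,v_4], [v_5,v_6]

giving chain groups C_0 ≅ Z^7, C_1 ≅ Z^9.

∂_1: C_1 → C_0 is given by ∂[p,q] = [q] − [p].
The 7×9 boundary matrix has rank 6 and Smith normal form diag(1,1,1,1,1,1).

From H_k ≅ ker(∂_k) / im(∂_{k+1}) we obtain:

  H_0: rank C_0 − rank ∂_1 = 7 − 6 = 1, and the invariant factors of ∂_1 are all 1, so H_0 = Z.
  H_1: rank ker ∂_1 − rank ∂_2 = (9 − 6) − 0 = 3, and there is no ∂_2, so H_1 = Z^3.

(K is a triangulation of a wedge of 3 circles.)

H_0 = Z,  H_1 = Z^3.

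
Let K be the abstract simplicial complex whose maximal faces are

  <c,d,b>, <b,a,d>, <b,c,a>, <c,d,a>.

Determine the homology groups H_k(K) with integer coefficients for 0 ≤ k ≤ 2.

H_0 = Z,  H_1 = 0,  H_2 = Z.

Take the total order a < b < c < d on the vertex set. Then K (dimension 2) consists of the simplices:

  0-simplices (4): a, b, c, d
  1-simplices (6): ab, ac, ad, bc, bd, cd
  2-simplices (4): abc, abd, acd, bcd

giving chain groups C_0 ≅ Z^4, C_1 ≅ Z^6, C_2 ≅ Z^4.

∂_1: C_1 → C_0 sends each edge [p,q] (with p < q) to q − p. For instance
  ∂ac = c − a.
This gives a 4×6 integer matrix of rank 3; reducing to Smith normal form yields diagonal entries (1,1,1).

The boundary map ∂_2: C_2 → C_1 acts by ∂[p,q,r] = [q,r] − [p,r] + [p,q]. For instance
  ∂acd = cd − ad + ac,
  ∂bcd = cd − bd + bc.
This gives a 6×4 integer matrix of rank 3; reducing to Smith normal form yields diagonal entries (1,1,1).

Computing H_k = (kernel of ∂_k) / (image of ∂_{k+1}):

  H_0: rank C_0 − rank ∂_1 = 4 − 3 = 1, and the invariant factors of ∂_1 are all 1, so H_0 ≅ Z.
  H_1: rank ker ∂_1 − rank ∂_2 = (6 − 3) − 3 = 0, and the invariant factors of ∂_2 are all 1, so H_1 ≅ 0.
  H_2: rank ker ∂_2 − rank ∂_3 = (4 − 3) − 0 = 1, and there is no ∂_3, so H_2 ≅ Z.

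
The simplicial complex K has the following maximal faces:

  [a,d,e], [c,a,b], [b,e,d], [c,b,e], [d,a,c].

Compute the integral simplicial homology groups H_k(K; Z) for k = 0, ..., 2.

We work with the vertex ordering a < b < c < d < e. The simplices of K, each written with vertices in increasing order, are:

  0-simplices (5): a, b, c, d, e
  1-simplices (10): ab, ac, ad, ae, bc, bd, be, cd, ce, de
  2-simplices (5): abc, acd, ade, bce, bde

giving chain groups C_0 ≅ Z^5, C_1 ≅ Z^10, C_2 ≅ Z^5.

The boundary map ∂_1: C_1 → C_0 maps an edge to its endpoints' difference, ∂[p,q] = q − p. For instance
  ∂ab = b − a.
This gives a 5×10 integer matrix of rank 4; reducing to Smith normal form yields diagonal entries (1,1,1,1).

∂_2: C_2 → C_1 maps a triangle to the signed sum of its edges. For instance
  ∂bde = de − be + bd,
  ∂acd = cd − ad + ac.
The resulting 10×5 matrix has rank 5, and its Smith normal form has invariant factors (1,1,1,1,1).

From H_k ≅ ker(∂_k) / im(∂_{k+1}) we obtain:

  H_0: rank C_0 − rank ∂_1 = 5 − 4 = 1, and the invariant factors of ∂_1 are all 1, so H_0 ≅ Z.
  H_1: rank ker ∂_1 − rank ∂_2 = (10 − 4) − 5 = 1, and the invariant factors of ∂_2 are all 1, so H_1 ≅ Z.
  H_2: rank ker ∂_2 − rank ∂_3 = (5 − 5) − 0 = 0, and there is no ∂_3, so H_2 ≅ 0.

H_0 = Z,  H_1 = Z,  H_2 = 0.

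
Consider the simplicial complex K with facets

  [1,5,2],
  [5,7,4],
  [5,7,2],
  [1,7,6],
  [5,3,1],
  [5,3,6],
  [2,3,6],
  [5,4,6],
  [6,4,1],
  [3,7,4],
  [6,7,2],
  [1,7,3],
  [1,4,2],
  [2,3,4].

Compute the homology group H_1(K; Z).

We work with the vertex ordering 1 < 2 < 3 < 4 < 5 < 6 < 7. The simplices of K, each written with vertices in increasing order, are:

  0-simplices (7): [1], [2], [3], [4], [5], [6], [7]
  1-simplices (21): [1,2], [1,3], [1,4], [1,5], [1,6], [1,7], [2,3], [2,4], [2,5], [2,6], [2,7], [3,4], [3,5], [3,6], [3,7], [4,5], [4,6], [4,7], [5,6], [5,7], [6,7]
  2-simplices (14): [1,2,4], [1,2,5], [1,3,5], [1,3,7], [1,4,6], [1,6,7], [2,3,4], [2,3,6], [2,5,7], [2,6,7], [3,4,7], [3,5,6], [4,5,6], [4,5,7]

so the chain groups are C_0 ≅ Z^7, C_1 ≅ Z^21, C_2 ≅ Z^14.

The boundary map ∂_1: C_1 → C_0 is given by ∂[p,q] = [q] − [p]. For instance
  ∂[2,5] = [5] − [2].
The 7×21 boundary matrix has rank 6 and Smith normal form diag(1,1,1,1,1,1).

∂_2: C_2 → C_1 sends each 2-simplex [p,q,r] to [q,r] − [p,r] + [p,q]. For instance
  ∂[1,3,5] = [3,5] − [1,5] + [1,3],
  ∂[2,6,7] = [6,7] − [2,7] + [2,6].
The 21×14 boundary matrix has rank 13 and Smith normal form diag(1,1,1,1,1,1,1,1,1,1,1,1,1).

Now H_k = ker ∂_k / im ∂_{k+1}, so:

  H_1: rank ker ∂_1 − rank ∂_2 = (21 − 6) − 13 = 2, and the invariant factors of ∂_2 are all 1, so H_1 ≅ Z^2.

(K is a triangulation of the torus T^2.)

H_1 = Z^2.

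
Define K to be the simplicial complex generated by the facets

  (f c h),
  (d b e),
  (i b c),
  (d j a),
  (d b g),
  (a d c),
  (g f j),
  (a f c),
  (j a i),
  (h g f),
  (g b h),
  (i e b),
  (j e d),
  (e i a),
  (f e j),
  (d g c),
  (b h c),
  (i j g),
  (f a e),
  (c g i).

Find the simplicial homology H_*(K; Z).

H_0 = Z,  H_1 = Z ⊕ Z/2,  H_2 = 0.

Take the total order a < b < c < d < e < f < g < h < i < j on the vertex set. Then K (dimension 2) consists of the simplices:

  0-simplices (10): a, b, c, d, e, f, g, h, i, j
  1-simplices (30): ac, ad, ae, af, ai, aj, bc, bd, be, bg, bh, bi, cd, cf, cg, ch, ci, de, dg, dj, ef, ei, ej, fg, fh, fj, gh, gi, gj, ij
  2-simplices (20): acd, acf, adj, aef, aei, aij, bch, bci, bde, bdg, bei, bgh, cdg, cfh, cgi, dej, efj, fgh, fgj, gij

Hence C_0 ≅ Z^10, C_1 ≅ Z^30, C_2 ≅ Z^20.

The boundary map ∂_1: C_1 → C_0 is given by ∂[p,q] = [q] − [p].
This gives a 10×30 integer matrix of rank 9; reducing to Smith normal form yields diagonal entries (1,1,1,1,1,1,1,1,1).

The boundary map ∂_2: C_2 → C_1 sends each 2-simplex [p,q,r] to [q,r] − [p,r] + [p,q]. For instance
  ∂fgj = gj − fj + fg,
  ∂fgh = gh − fh + fg.
This gives a 30×20 integer matrix of rank 20; reducing to Smith normal form yields diagonal entries (1,1,1,1,1,1,1,1,1,1,1,1,1,1,1,1,1,1,1,2).

Reading off H_k = ker ∂_k / im ∂_{k+1}:

  H_0: rank C_0 − rank ∂_1 = 10 − 9 = 1, and the invariant factors of ∂_1 are all 1, so H_0 = Z.
  H_1: rank ker ∂_1 − rank ∂_2 = (30 − 9) − 20 = 1, and ∂_2 has invariant factor 2 > 1, so H_1 = Z ⊕ Z/2.
  H_2: rank ker ∂_2 − rank ∂_3 = (20 − 20) − 0 = 0, and there is no ∂_3, so H_2 = 0.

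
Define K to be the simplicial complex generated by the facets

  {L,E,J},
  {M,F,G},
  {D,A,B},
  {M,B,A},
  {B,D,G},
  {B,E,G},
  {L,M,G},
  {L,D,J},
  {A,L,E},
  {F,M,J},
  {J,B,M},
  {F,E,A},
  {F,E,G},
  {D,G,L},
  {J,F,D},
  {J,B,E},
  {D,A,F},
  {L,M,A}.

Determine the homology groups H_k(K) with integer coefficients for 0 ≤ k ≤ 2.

H_0 ≅ Z,  H_1 ≅ Z^2,  H_2 ≅ Z.

We work with the vertex ordering A < B < D < E < F < G < J < L < M. The simplices of K, each written with vertices in increasing order, are:

  0-simplices (9): A, B, D, E, F, G, J, L, M
  1-simplices (27): AB, AD, AE, AF, AL, AM, BD, BE, BG, BJ, BM, DF, DG, DJ, DL, EF, EG, EJ, EL, FG, FJ, FM, GL, GM, JL, JM, LM
  2-simplices (18): ABD, ABM, ADF, AEF, AEL, ALM, BDG, BEG, BEJ, BJM, DFJ, DGL, DJL, EFG, EJL, FGM, FJM, GLM

giving chain groups C_0 ≅ Z^9, C_1 ≅ Z^27, C_2 ≅ Z^18.

Boundary ∂_1: C_1 → C_0 sends each edge [p,q] (with p < q) to q − p. For instance
  ∂AL = L − A.
The resulting 9×27 matrix has rank 8, and its Smith normal form has invariant factors (1,1,1,1,1,1,1,1).

∂_2: C_2 → C_1 sends each 2-simplex [p,q,r] to [q,r] − [p,r] + [p,q]. For instance
  ∂AEF = EF − AF + AE,
  ∂ABM = BM − AM + AB.
The 27×18 boundary matrix has rank 17 and Smith normal form diag(1,1,1,1,1,1,1,1,1,1,1,1,1,1,1,1,1).

From H_k ≅ ker(∂_k) / im(∂_{k+1}) we obtain:

  H_0: rank C_0 − rank ∂_1 = 9 − 8 = 1, and the invariant factors of ∂_1 are all 1, so H_0 = Z.
  H_1: rank ker ∂_1 − rank ∂_2 = (27 − 8) − 17 = 2, and the invariant factors of ∂_2 are all 1, so H_1 = Z^2.
  H_2: rank ker ∂_2 − rank ∂_3 = (18 − 17) − 0 = 1, and there is no ∂_3, so H_2 = Z.

As a check, the Euler characteristic is 9 − 27 + 18 = 0, which agrees with 1 − 2 + 1 = 0.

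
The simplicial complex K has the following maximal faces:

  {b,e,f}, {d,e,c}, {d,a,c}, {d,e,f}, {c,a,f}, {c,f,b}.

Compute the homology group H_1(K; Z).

We work with the vertex ordering a < b < c < d < e < f. The simplices of K, each written with vertices in increasing order, are:

  0-simplices (6): a, b, c, d, e, f
  1-simplices (12): ac, ad, af, bc, be, bf, cd, ce, cf, de, df, ef
  2-simplices (6): acd, acf, bcf, bef, cde, def

Hence C_0 ≅ Z^6, C_1 ≅ Z^12, C_2 ≅ Z^6.

Boundary ∂_1: C_1 → C_0 sends each edge [p,q] (with p < q) to q − p.
This gives a 6×12 integer matrix of rank 5; reducing to Smith normal form yields diagonal entries (1,1,1,1,1).

The boundary map ∂_2: C_2 → C_1 maps a triangle to the signed sum of its edges. For instance
  ∂bcf = cf − bf + bc,
  ∂acd = cd − ad + ac.
This gives a 12×6 integer matrix of rank 6; reducing to Smith normal form yields diagonal entries (1,1,1,1,1,1).

Reading off H_k = ker ∂_k / im ∂_{k+1}:

  H_1: rank ker ∂_1 − rank ∂_2 = (12 − 5) − 6 = 1, and the invariant factors of ∂_2 are all 1, so H_1 = Z.

H_1 = Z.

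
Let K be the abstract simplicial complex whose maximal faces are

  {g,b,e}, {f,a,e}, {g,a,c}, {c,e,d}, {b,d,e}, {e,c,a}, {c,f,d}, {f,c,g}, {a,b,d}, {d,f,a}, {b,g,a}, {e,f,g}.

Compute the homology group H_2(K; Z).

H_2 ≅ 0.

K has 7 vertices, 18 edges, 12 triangles.
rank ∂_2 = 12, rank ∂_3 = 0 ⇒ b_2 = 12 − 12 − 0 = 0. So H_2 ≅ 0.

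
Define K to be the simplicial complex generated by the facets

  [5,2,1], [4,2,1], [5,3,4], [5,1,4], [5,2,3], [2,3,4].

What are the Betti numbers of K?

b_0 = 1, b_1 = 0, b_2 = 1.

We work with the vertex ordering 1 < 2 < 3 < 4 < 5. The simplices of K, each written with vertices in increasing order, are:

  0-simplices (5): [1], [2], [3], [4], [5]
  1-simplices (9): [1,2], [1,4], [1,5], [2,3], [2,4], [2,5], [3,4], [3,5], [4,5]
  2-simplices (6): [1,2,4], [1,2,5], [1,4,5], [2,3,4], [2,3,5], [3,4,5]

so the chain groups are C_0 ≅ Z^5, C_1 ≅ Z^9, C_2 ≅ Z^6.

Boundary ∂_1: C_1 → C_0 sends each edge [p,q] (with p < q) to q − p. For instance
  ∂[4,5] = [5] − [4].
The 5×9 boundary matrix has rank 4 and Smith normal form diag(1,1,1,1).

The boundary map ∂_2: C_2 → C_1 acts by ∂[p,q,r] = [q,r] − [p,r] + [p,q]. For instance
  ∂[1,4,5] = [4,5] − [1,5] + [1,4],
  ∂[1,2,5] = [2,5] − [1,5] + [1,2].
The resulting 9×6 matrix has rank 5, and its Smith normal form has invariant factors (1,1,1,1,1).

Computing H_k = (kernel of ∂_k) / (image of ∂_{k+1}):

  H_0: rank C_0 − rank ∂_1 = 5 − 4 = 1, and the invariant factors of ∂_1 are all 1, so H_0 ≅ Z.
  H_1: rank ker ∂_1 − rank ∂_2 = (9 − 4) − 5 = 0, and the invariant factors of ∂_2 are all 1, so H_1 ≅ 0.
  H_2: rank ker ∂_2 − rank ∂_3 = (6 − 5) − 0 = 1, and there is no ∂_3, so H_2 ≅ Z.

As a check, the Euler characteristic is 5 − 9 + 6 = 2, which agrees with 1 − 0 + 1 = 2.

Hence the Betti numbers are b_0 = 1, b_1 = 0, b_2 = 1.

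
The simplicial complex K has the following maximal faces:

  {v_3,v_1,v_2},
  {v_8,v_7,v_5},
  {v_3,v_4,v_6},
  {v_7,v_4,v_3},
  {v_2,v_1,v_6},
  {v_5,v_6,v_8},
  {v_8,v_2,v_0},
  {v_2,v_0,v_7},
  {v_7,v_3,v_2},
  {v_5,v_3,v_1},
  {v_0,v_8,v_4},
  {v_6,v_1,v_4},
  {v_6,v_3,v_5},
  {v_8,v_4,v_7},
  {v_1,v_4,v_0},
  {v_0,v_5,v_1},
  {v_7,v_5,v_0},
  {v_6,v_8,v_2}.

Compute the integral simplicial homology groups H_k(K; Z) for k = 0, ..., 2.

H_0 = Z,  H_1 = Z × Z/2,  H_2 = 0.

Take the total order v_0 < v_1 < v_2 < v_3 < v_4 < v_5 < v_6 < v_7 < v_8 on the vertex set. Then K (dimension 2) consists of the simplices:

  0-simplices (9): [v_0], [v_1], [v_2], [v_3], [v_4], [v_5], [v_6], [v_7], [v_8]
  1-simplices (27): (27 of them)
  2-simplices (18): (18 of them)

so the chain groups are C_0 ≅ Z^9, C_1 ≅ Z^27, C_2 ≅ Z^18.

Boundary ∂_1: C_1 → C_0 maps an edge to its endpoints' difference, ∂[p,q] = q − p. For instance
  ∂[v_0,v_2] = [v_2] − [v_0].
This gives a 9×27 integer matrix of rank 8; reducing to Smith normal form yields diagonal entries (1,1,1,1,1,1,1,1).

The boundary map ∂_2: C_2 → C_1 sends each 2-simplex [p,q,r] to [q,r] − [p,r] + [p,q]. For instance
  ∂[v_5,v_6,v_8] = [v_6,v_8] − [v_5,v_8] + [v_5,v_6],
  ∂[v_0,v_2,v_8] = [v_2,v_8] − [v_0,v_8] + [v_0,v_2].
This gives a 27×18 integer matrix of rank 18; reducing to Smith normal form yields diagonal entries (1,1,1,1,1,1,1,1,1,1,1,1,1,1,1,1,1,2).

Now H_k = ker ∂_k / im ∂_{k+1}, so:

  H_0: rank C_0 − rank ∂_1 = 9 − 8 = 1, and the invariant factors of ∂_1 are all 1, so H_0 = Z.
  H_1: rank ker ∂_1 − rank ∂_2 = (27 − 8) − 18 = 1, and ∂_2 has invariant factor 2 > 1, so H_1 = Z × Z/2.
  H_2: rank ker ∂_2 − rank ∂_3 = (18 − 18) − 0 = 0, and there is no ∂_3, so H_2 = 0.

As a check, the Euler characteristic is 9 − 27 + 18 = 0, which agrees with 1 − 1 + 0 = 0.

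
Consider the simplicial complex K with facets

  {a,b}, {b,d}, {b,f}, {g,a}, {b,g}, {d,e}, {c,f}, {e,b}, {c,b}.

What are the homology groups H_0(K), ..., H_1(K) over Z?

K has 7 vertices, 9 edges.
rank ∂_0 = 0, rank ∂_1 = 6 ⇒ b_0 = 7 − 0 − 6 = 1; all invariant factors of ∂_1 are 1 so no torsion. So H_0 ≅ Z.
rank ∂_1 = 6, rank ∂_2 = 0 ⇒ b_1 = 9 − 6 − 0 = 3. So H_1 ≅ Z^3.

H_0 = Z,  H_1 = Z^3.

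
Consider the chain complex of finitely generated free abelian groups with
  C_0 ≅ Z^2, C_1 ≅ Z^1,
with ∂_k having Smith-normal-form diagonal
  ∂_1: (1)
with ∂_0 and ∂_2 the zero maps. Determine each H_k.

H_0: b_0 = 2 − 0 − 1 = 1; torsion from ∂_1 factors > 1: none. So H_0 = Z.
H_1: b_1 = 1 − 1 − 0 = 0; torsion from ∂_2 factors > 1: none. So H_1 = 0.

H_0 = Z,  H_1 = 0.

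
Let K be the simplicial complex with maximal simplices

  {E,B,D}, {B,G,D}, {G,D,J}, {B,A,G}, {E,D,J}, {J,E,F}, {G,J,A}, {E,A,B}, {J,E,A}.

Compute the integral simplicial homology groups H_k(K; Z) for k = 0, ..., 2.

Order the vertices as A < B < D < E < F < G < J. Listing each simplex with vertices in this order, K has dimension 2 with simplices:

  0-simplices (7): A, B, D, E, F, G, J
  1-simplices (14): AB, AE, AG, AJ, BD, BE, BG, DE, DG, DJ, EF, EJ, FJ, GJ
  2-simplices (9): ABE, ABG, AEJ, AGJ, BDE, BDG, DEJ, DGJ, EFJ

giving chain groups C_0 ≅ Z^7, C_1 ≅ Z^14, C_2 ≅ Z^9.

Boundary ∂_1: C_1 → C_0 is given by ∂[p,q] = [q] − [p]. For instance
  ∂AE = E − A.
The resulting 7×14 matrix has rank 6, and its Smith normal form has invariant factors (1,1,1,1,1,1).

Boundary ∂_2: C_2 → C_1 maps a triangle to the signed sum of its edges. For instance
  ∂BDG = DG − BG + BD,
  ∂BDE = DE − BE + BD.
As a 14×9 matrix over Z this has rank 8, with invariant factors (1,1,1,1,1,1,1,1).

Reading off H_k = ker ∂_k / im ∂_{k+1}:

  H_0: rank C_0 − rank ∂_1 = 7 − 6 = 1, and the invariant factors of ∂_1 are all 1, so H_0 = Z.
  H_1: rank ker ∂_1 − rank ∂_2 = (14 − 6) − 8 = 0, and the invariant factors of ∂_2 are all 1, so H_1 = 0.
  H_2: rank ker ∂_2 − rank ∂_3 = (9 − 8) − 0 = 1, and there is no ∂_3, so H_2 = Z.

H_0 = Z,  H_1 = 0,  H_2 = Z.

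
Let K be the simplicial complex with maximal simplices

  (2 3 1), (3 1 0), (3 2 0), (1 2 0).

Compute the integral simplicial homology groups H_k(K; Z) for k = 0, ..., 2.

H_0 = Z,  H_1 = 0,  H_2 = Z.

We work with the vertex ordering 0 < 1 < 2 < 3. The simplices of K, each written with vertices in increasing order, are:

  0-simplices (4): [0], [1], [2], [3]
  1-simplices (6): [0,1], [0,2], [0,3], [1,2], [1,3], [2,3]
  2-simplices (4): [0,1,2], [0,1,3], [0,2,3], [1,2,3]

so the chain groups are C_0 ≅ Z^4, C_1 ≅ Z^6, C_2 ≅ Z^4.

Boundary ∂_1: C_1 → C_0 sends each edge [p,q] (with p < q) to q − p. For instance
  ∂[0,2] = [2] − [0].
The 4×6 boundary matrix has rank 3 and Smith normal form diag(1,1,1).

Boundary ∂_2: C_2 → C_1 acts by ∂[p,q,r] = [q,r] − [p,r] + [p,q]. For instance
  ∂[0,1,3] = [1,3] − [0,3] + [0,1],
  ∂[0,1,2] = [1,2] − [0,2] + [0,1].
The 6×4 boundary matrix has rank 3 and Smith normal form diag(1,1,1).

Reading off H_k = ker ∂_k / im ∂_{k+1}:

  H_0: rank C_0 − rank ∂_1 = 4 − 3 = 1, and the invariant factors of ∂_1 are all 1, so H_0 = Z.
  H_1: rank ker ∂_1 − rank ∂_2 = (6 − 3) − 3 = 0, and the invariant factors of ∂_2 are all 1, so H_1 = 0.
  H_2: rank ker ∂_2 − rank ∂_3 = (4 − 3) − 0 = 1, and there is no ∂_3, so H_2 = Z.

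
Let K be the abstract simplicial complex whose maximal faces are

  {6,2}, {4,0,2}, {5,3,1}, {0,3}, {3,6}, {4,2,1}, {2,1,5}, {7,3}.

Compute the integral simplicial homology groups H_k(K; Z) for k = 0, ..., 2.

Order the vertices as 0 < 1 < 2 < 3 < 4 < 5 < 6 < 7. Listing each simplex with vertices in this order, K has dimension 2 with simplices:

  0-simplices (8): [0], [1], [2], [3], [4], [5], [6], [7]
  1-simplices (13): [0,2], [0,3], [0,4], [1,2], [1,3], [1,4], [1,5], [2,4], [2,5], [2,6], [3,5], [3,6], [3,7]
  2-simplices (4): [0,2,4], [1,2,4], [1,2,5], [1,3,5]

Hence C_0 ≅ Z^8, C_1 ≅ Z^13, C_2 ≅ Z^4.

The boundary map ∂_1: C_1 → C_0 sends each edge [p,q] (with p < q) to q − p. For instance
  ∂[1,4] = [4] − [1].
The 8×13 boundary matrix has rank 7 and Smith normal form diag(1,1,1,1,1,1,1).

Boundary ∂_2: C_2 → C_1 acts by ∂[p,q,r] = [q,r] − [p,r] + [p,q]. For instance
  ∂[0,2,4] = [2,4] − [0,4] + [0,2],
  ∂[1,2,4] = [2,4] − [1,4] + [1,2].
The resulting 13×4 matrix has rank 4, and its Smith normal form has invariant factors (1,1,1,1).

Now H_k = ker ∂_k / im ∂_{k+1}, so:

  H_0: rank C_0 − rank ∂_1 = 8 − 7 = 1, and the invariant factors of ∂_1 are all 1, so H_0 ≅ Z.
  H_1: rank ker ∂_1 − rank ∂_2 = (13 − 7) − 4 = 2, and the invariant factors of ∂_2 are all 1, so H_1 ≅ Z^2.
  H_2: rank ker ∂_2 − rank ∂_3 = (4 − 4) − 0 = 0, and there is no ∂_3, so H_2 ≅ 0.

As a check, the Euler characteristic is 8 − 13 + 4 = -1, which agrees with 1 − 2 + 0 = -1.

H_0 = Z,  H_1 = Z^2,  H_2 = 0.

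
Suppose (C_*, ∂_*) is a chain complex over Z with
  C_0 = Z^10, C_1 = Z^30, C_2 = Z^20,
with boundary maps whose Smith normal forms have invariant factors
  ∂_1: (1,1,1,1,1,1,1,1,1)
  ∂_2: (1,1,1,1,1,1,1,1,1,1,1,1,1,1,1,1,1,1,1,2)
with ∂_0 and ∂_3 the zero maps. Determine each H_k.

H_0 = Z,  H_1 = Z ⊕ Z/2,  H_2 = 0.

H_0: b_0 = 10 − 0 − 9 = 1; torsion from ∂_1 factors > 1: none. So H_0 = Z.
H_1: b_1 = 30 − 9 − 20 = 1; torsion from ∂_2 factors > 1: [2]. So H_1 = Z ⊕ Z/2.
H_2: b_2 = 20 − 20 − 0 = 0; torsion from ∂_3 factors > 1: none. So H_2 = 0.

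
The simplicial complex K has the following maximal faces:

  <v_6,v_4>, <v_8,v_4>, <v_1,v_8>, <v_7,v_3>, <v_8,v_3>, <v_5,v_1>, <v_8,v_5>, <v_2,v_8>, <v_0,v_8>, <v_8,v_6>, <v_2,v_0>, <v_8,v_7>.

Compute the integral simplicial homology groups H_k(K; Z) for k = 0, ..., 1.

H_0 ≅ Z,  H_1 ≅ Z^4.

Order the vertices as v_0 < v_1 < v_2 < v_3 < v_4 < v_5 < v_6 < v_7 < v_8. Listing each simplex with vertices in this order, K has dimension 1 with simplices:

  0-simplices (9): [v_0], [v_1], [v_2], [v_3], [v_4], [v_5], [v_6], [v_7], [v_8]
  1-simplices (12): [v_0,v_2], [v_0,v_8], [v_1,v_5], [v_1,v_8], [v_2,v_8], [v_3,v_7], [v_3,v_8], [v_4,v_6], [v_4,v_8], [v_5,v_8], [v_6,v_8], [v_7,v_8]

giving chain groups C_0 ≅ Z^9, C_1 ≅ Z^12.

The boundary map ∂_1: C_1 → C_0 maps an edge to its endpoints' difference, ∂[p,q] = q − p.
This gives a 9×12 integer matrix of rank 8; reducing to Smith normal form yields diagonal entries (1,1,1,1,1,1,1,1).

From H_k ≅ ker(∂_k) / im(∂_{k+1}) we obtain:

  H_0: rank C_0 − rank ∂_1 = 9 − 8 = 1, and the invariant factors of ∂_1 are all 1, so H_0 = Z.
  H_1: rank ker ∂_1 − rank ∂_2 = (12 − 8) − 0 = 4, and there is no ∂_2, so H_1 = Z^4.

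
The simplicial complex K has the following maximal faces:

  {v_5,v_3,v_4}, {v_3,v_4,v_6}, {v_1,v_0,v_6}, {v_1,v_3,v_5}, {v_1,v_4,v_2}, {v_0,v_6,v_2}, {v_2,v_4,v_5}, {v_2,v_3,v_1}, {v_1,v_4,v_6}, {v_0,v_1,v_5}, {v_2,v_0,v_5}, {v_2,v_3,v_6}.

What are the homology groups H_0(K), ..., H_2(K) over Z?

H_0 ≅ Z,  H_1 ≅ Z/2Z,  H_2 = 0.

Fix the vertex order v_0 < v_1 < v_2 < v_3 < v_4 < v_5 < v_6 and write every simplex with vertices in increasing order. Then dim K = 2 and the simplices of K are:

  0-simplices (7): [v_0], [v_1], [v_2], [v_3], [v_4], [v_5], [v_6]
  1-simplices (18): (18 of them)
  2-simplices (12): (12 of them)

so the chain groups are C_0 ≅ Z^7, C_1 ≅ Z^18, C_2 ≅ Z^12.

The boundary map ∂_1: C_1 → C_0 is given by ∂[p,q] = [q] − [p].
The 7×18 boundary matrix has rank 6 and Smith normal form diag(1,1,1,1,1,1).

The boundary map ∂_2: C_2 → C_1 maps a triangle to the signed sum of its edges. For instance
  ∂[v_0,v_2,v_5] = [v_2,v_5] − [v_0,v_5] + [v_0,v_2],
  ∂[v_2,v_4,v_5] = [v_4,v_5] − [v_2,v_5] + [v_2,v_4].
The 18×12 boundary matrix has rank 12 and Smith normal form diag(1,1,1,1,1,1,1,1,1,1,1,2).

Reading off H_k = ker ∂_k / im ∂_{k+1}:

  H_0: rank C_0 − rank ∂_1 = 7 − 6 = 1, and the invariant factors of ∂_1 are all 1, so H_0 = Z.
  H_1: rank ker ∂_1 − rank ∂_2 = (18 − 6) − 12 = 0, and ∂_2 has invariant factor 2 > 1, so H_1 = Z/2Z.
  H_2: rank ker ∂_2 − rank ∂_3 = (12 − 12) − 0 = 0, and there is no ∂_3, so H_2 = 0.

As a check, the Euler characteristic is 7 − 18 + 12 = 1, which agrees with 1 − 0 + 0 = 1.
(K is a triangulation of the real projective plane RP^2.)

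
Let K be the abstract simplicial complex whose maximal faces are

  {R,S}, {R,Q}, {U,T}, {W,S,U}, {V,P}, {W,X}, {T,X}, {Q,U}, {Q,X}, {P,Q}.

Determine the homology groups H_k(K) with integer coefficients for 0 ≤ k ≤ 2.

H_0 = Z,  H_1 = Z^3,  H_2 = 0.

K has 9 vertices, 12 edges, 1 triangle.
rank ∂_0 = 0, rank ∂_1 = 8 ⇒ b_0 = 9 − 0 − 8 = 1; all invariant factors of ∂_1 are 1 so no torsion. So H_0 ≅ Z.
rank ∂_1 = 8, rank ∂_2 = 1 ⇒ b_1 = 12 − 8 − 1 = 3; all invariant factors of ∂_2 are 1 so no torsion. So H_1 ≅ Z^3.
rank ∂_2 = 1, rank ∂_3 = 0 ⇒ b_2 = 1 − 1 − 0 = 0. So H_2 ≅ 0.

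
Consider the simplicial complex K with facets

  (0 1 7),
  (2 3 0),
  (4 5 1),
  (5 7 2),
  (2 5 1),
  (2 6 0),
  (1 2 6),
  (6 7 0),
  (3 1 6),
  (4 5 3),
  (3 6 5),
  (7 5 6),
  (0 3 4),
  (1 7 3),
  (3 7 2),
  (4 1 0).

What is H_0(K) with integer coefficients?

Take the total order 0 < 1 < 2 < 3 < 4 < 5 < 6 < 7 on the vertex set. Then K (dimension 2) consists of the simplices:

  0-simplices (8): [0], [1], [2], [3], [4], [5], [6], [7]
  1-simplices (24): (24 of them)
  2-simplices (16): [0,1,4], [0,1,7], [0,2,3], [0,2,6], [0,3,4], [0,6,7], [1,2,5], [1,2,6], [1,3,6], [1,3,7], [1,4,5], [2,3,7], [2,5,7], [3,4,5], [3,5,6], [5,6,7]

so the chain groups are C_0 ≅ Z^8, C_1 ≅ Z^24, C_2 ≅ Z^16.

Boundary ∂_1: C_1 → C_0 is given by ∂[p,q] = [q] − [p]. For instance
  ∂[1,7] = [7] − [1].
This gives a 8×24 integer matrix of rank 7; reducing to Smith normal form yields diagonal entries (1,1,1,1,1,1,1).

∂_2: C_2 → C_1 maps a triangle to the signed sum of its edges. For instance
  ∂[0,1,4] = [1,4] − [0,4] + [0,1],
  ∂[0,6,7] = [6,7] − [0,7] + [0,6].
The resulting 24×16 matrix has rank 15, and its Smith normal form has invariant factors (1,1,1,1,1,1,1,1,1,1,1,1,1,1,1).

Reading off H_k = ker ∂_k / im ∂_{k+1}:

  H_0: rank C_0 − rank ∂_1 = 8 − 7 = 1, and the invariant factors of ∂_1 are all 1, so H_0 = Z.

H_0 = Z.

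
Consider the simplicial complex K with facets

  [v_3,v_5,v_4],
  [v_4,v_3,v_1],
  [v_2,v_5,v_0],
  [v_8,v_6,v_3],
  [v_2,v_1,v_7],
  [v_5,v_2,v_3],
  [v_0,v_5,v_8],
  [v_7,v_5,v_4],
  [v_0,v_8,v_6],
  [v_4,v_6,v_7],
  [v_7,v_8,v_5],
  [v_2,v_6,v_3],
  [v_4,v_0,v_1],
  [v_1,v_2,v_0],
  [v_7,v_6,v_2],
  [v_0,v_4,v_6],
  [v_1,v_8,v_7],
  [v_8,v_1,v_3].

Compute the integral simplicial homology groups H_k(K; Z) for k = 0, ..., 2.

Take the total order v_0 < v_1 < v_2 < v_3 < v_4 < v_5 < v_6 < v_7 < v_8 on the vertex set. Then K (dimension 2) consists of the simplices:

  0-simplices (9): [v_0], [v_1], [v_2], [v_3], [v_4], [v_5], [v_6], [v_7], [v_8]
  1-simplices (27): (27 of them)
  2-simplices (18): (18 of them)

Hence C_0 ≅ Z^9, C_1 ≅ Z^27, C_2 ≅ Z^18.

The boundary map ∂_1: C_1 → C_0 is given by ∂[p,q] = [q] − [p]. For instance
  ∂[v_1,v_7] = [v_7] − [v_1].
The 9×27 boundary matrix has rank 8 and Smith normal form diag(1,1,1,1,1,1,1,1).

∂_2: C_2 → C_1 acts by ∂[p,q,r] = [q,r] − [p,r] + [p,q]. For instance
  ∂[v_2,v_3,v_6] = [v_3,v_6] − [v_2,v_6] + [v_2,v_3],
  ∂[v_0,v_1,v_2] = [v_1,v_2] − [v_0,v_2] + [v_0,v_1].
As a 27×18 matrix over Z this has rank 17, with invariant factors (1,1,1,1,1,1,1,1,1,1,1,1,1,1,1,1,1).

Reading off H_k = ker ∂_k / im ∂_{k+1}:

  H_0: rank C_0 − rank ∂_1 = 9 − 8 = 1, and the invariant factors of ∂_1 are all 1, so H_0 ≅ Z.
  H_1: rank ker ∂_1 − rank ∂_2 = (27 − 8) − 17 = 2, and the invariant factors of ∂_2 are all 1, so H_1 ≅ Z^2.
  H_2: rank ker ∂_2 − rank ∂_3 = (18 − 17) − 0 = 1, and there is no ∂_3, so H_2 ≅ Z.

(K is a triangulation of the torus T^2.)

H_0 ≅ Z,  H_1 ≅ Z^2,  H_2 ≅ Z.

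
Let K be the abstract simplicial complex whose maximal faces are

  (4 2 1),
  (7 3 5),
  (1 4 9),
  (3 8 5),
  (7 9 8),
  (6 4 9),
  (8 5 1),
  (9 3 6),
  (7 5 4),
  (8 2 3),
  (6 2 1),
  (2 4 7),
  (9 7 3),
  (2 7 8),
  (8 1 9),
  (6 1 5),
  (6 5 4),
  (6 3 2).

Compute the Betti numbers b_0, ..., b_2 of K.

b_0 = 1, b_1 = 1, b_2 = 0.

Fix the vertex order 1 < 2 < 3 < 4 < 5 < 6 < 7 < 8 < 9 and write every simplex with vertices in increasing order. Then dim K = 2 and the simplices of K are:

  0-simplices (9): [1], [2], [3], [4], [5], [6], [7], [8], [9]
  1-simplices (27): (27 of them)
  2-simplices (18): [1,2,4], [1,2,6], [1,4,9], [1,5,6], [1,5,8], [1,8,9], [2,3,6], [2,3,8], [2,4,7], [2,7,8], [3,5,7], [3,5,8], [3,6,9], [3,7,9], [4,5,6], [4,5,7], [4,6,9], [7,8,9]

giving chain groups C_0 ≅ Z^9, C_1 ≅ Z^27, C_2 ≅ Z^18.

∂_1: C_1 → C_0 is given by ∂[p,q] = [q] − [p].
This gives a 9×27 integer matrix of rank 8; reducing to Smith normal form yields diagonal entries (1,1,1,1,1,1,1,1).

∂_2: C_2 → C_1 maps a triangle to the signed sum of its edges. For instance
  ∂[7,8,9] = [8,9] − [7,9] + [7,8],
  ∂[1,8,9] = [8,9] − [1,9] + [1,8].
The 27×18 boundary matrix has rank 18 and Smith normal form diag(1,1,1,1,1,1,1,1,1,1,1,1,1,1,1,1,1,2).

Now H_k = ker ∂_k / im ∂_{k+1}, so:

  H_0: rank C_0 − rank ∂_1 = 9 − 8 = 1, and the invariant factors of ∂_1 are all 1, so H_0 = Z.
  H_1: rank ker ∂_1 − rank ∂_2 = (27 − 8) − 18 = 1, and ∂_2 has invariant factor 2 > 1, so H_1 = Z ⊕ Z/2Z.
  H_2: rank ker ∂_2 − rank ∂_3 = (18 − 18) − 0 = 0, and there is no ∂_3, so H_2 = 0.

As a check, the Euler characteristic is 9 − 27 + 18 = 0, which agrees with 1 − 1 + 0 = 0.
(K is a triangulation of the Klein bottle.)

Hence the Betti numbers are b_0 = 1, b_1 = 1, b_2 = 0.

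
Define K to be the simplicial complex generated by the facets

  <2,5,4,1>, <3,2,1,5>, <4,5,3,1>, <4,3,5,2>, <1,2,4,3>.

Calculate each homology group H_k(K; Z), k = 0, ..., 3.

Order the vertices as 1 < 2 < 3 < 4 < 5. Listing each simplex with vertices in this order, K has dimension 3 with simplices:

  0-simplices (5): [1], [2], [3], [4], [5]
  1-simplices (10): [1,2], [1,3], [1,4], [1,5], [2,3], [2,4], [2,5], [3,4], [3,5], [4,5]
  2-simplices (10): [1,2,3], [1,2,4], [1,2,5], [1,3,4], [1,3,5], [1,4,5], [2,3,4], [2,3,5], [2,4,5], [3,4,5]
  3-simplices (5): [1,2,3,4], [1,2,3,5], [1,2,4,5], [1,3,4,5], [2,3,4,5]

Hence C_0 ≅ Z^5, C_1 ≅ Z^10, C_2 ≅ Z^10, C_3 ≅ Z^5.

The boundary map ∂_1: C_1 → C_0 sends each edge [p,q] (with p < q) to q − p. For instance
  ∂[1,2] = [2] − [1].
The 5×10 boundary matrix has rank 4 and Smith normal form diag(1,1,1,1).

The boundary map ∂_2: C_2 → C_1 acts by ∂[p,q,r] = [q,r] − [p,r] + [p,q]. For instance
  ∂[1,3,4] = [3,4] − [1,4] + [1,3],
  ∂[2,3,4] = [3,4] − [2,4] + [2,3].
This gives a 10×10 integer matrix of rank 6; reducing to Smith normal form yields diagonal entries (1,1,1,1,1,1).

∂_3: C_3 → C_2 sends each 3-simplex σ to the alternating sum Σ_i (−1)^i (σ with its i-th vertex removed). For instance
  ∂[1,3,4,5] = [3,4,5] − [1,4,5] + [1,3,5] − [1,3,4],
  ∂[1,2,4,5] = [2,4,5] − [1,4,5] + [1,2,5] − [1,2,4].
The 10×5 boundary matrix has rank 4 and Smith normal form diag(1,1,1,1).

Reading off H_k = ker ∂_k / im ∂_{k+1}:

  H_0: rank C_0 − rank ∂_1 = 5 − 4 = 1, and the invariant factors of ∂_1 are all 1, so H_0 = Z.
  H_1: rank ker ∂_1 − rank ∂_2 = (10 − 4) − 6 = 0, and the invariant factors of ∂_2 are all 1, so H_1 = 0.
  H_2: rank ker ∂_2 − rank ∂_3 = (10 − 6) − 4 = 0, and the invariant factors of ∂_3 are all 1, so H_2 = 0.
  H_3: rank ker ∂_3 − rank ∂_4 = (5 − 4) − 0 = 1, and there is no ∂_4, so H_3 = Z.

As a check, the Euler characteristic is 5 − 10 + 10 − 5 = 0, which agrees with 1 − 0 + 0 − 1 = 0.
(K is a triangulation of the 3-sphere S^3.)

H_0 = Z,  H_1 = 0,  H_2 = 0,  H_3 = Z.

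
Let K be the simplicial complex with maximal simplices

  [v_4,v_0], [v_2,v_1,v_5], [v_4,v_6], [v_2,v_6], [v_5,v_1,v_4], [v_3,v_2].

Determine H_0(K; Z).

H_0 = Z.

K has 7 vertices, 9 edges, 2 triangles.
rank ∂_0 = 0, rank ∂_1 = 6 ⇒ b_0 = 7 − 0 − 6 = 1; all invariant factors of ∂_1 are 1 so no torsion. So H_0 = Z.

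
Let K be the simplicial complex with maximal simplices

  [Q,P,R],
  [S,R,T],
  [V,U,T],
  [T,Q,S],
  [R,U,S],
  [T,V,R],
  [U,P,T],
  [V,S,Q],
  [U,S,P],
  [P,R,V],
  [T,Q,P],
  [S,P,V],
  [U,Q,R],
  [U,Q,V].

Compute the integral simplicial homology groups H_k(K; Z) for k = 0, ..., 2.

H_0 = Z,  H_1 = Z^2,  H_2 = Z.

Order the vertices as P < Q < R < S < T < U < V. Listing each simplex with vertices in this order, K has dimension 2 with simplices:

  0-simplices (7): P, Q, R, S, T, U, V
  1-simplices (21): PQ, PR, PS, PT, PU, PV, QR, QS, QT, QU, QV, RS, RT, RU, RV, ST, SU, SV, TU, TV, UV
  2-simplices (14): PQR, PQT, PRV, PSU, PSV, PTU, QRU, QST, QSV, QUV, RST, RSU, RTV, TUV

Hence C_0 ≅ Z^7, C_1 ≅ Z^21, C_2 ≅ Z^14.

Boundary ∂_1: C_1 → C_0 maps an edge to its endpoints' difference, ∂[p,q] = q − p. For instance
  ∂QR = R − Q.
As a 7×21 matrix over Z this has rank 6, with invariant factors (1,1,1,1,1,1).

∂_2: C_2 → C_1 sends each 2-simplex [p,q,r] to [q,r] − [p,r] + [p,q]. For instance
  ∂QRU = RU − QU + QR,
  ∂PQT = QT − PT + PQ.
The 21×14 boundary matrix has rank 13 and Smith normal form diag(1,1,1,1,1,1,1,1,1,1,1,1,1).

Now H_k = ker ∂_k / im ∂_{k+1}, so:

  H_0: rank C_0 − rank ∂_1 = 7 − 6 = 1, and the invariant factors of ∂_1 are all 1, so H_0 = Z.
  H_1: rank ker ∂_1 − rank ∂_2 = (21 − 6) − 13 = 2, and the invariant factors of ∂_2 are all 1, so H_1 = Z^2.
  H_2: rank ker ∂_2 − rank ∂_3 = (14 − 13) − 0 = 1, and there is no ∂_3, so H_2 = Z.

As a check, the Euler characteristic is 7 − 21 + 14 = 0, which agrees with 1 − 2 + 1 = 0.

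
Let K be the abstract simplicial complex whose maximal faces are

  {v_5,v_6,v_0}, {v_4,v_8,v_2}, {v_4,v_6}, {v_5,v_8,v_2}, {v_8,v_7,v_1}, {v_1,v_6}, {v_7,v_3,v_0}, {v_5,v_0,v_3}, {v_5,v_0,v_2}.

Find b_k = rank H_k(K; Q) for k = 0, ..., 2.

b_0 = 1, b_1 = 3, b_2 = 0.

Fix the vertex order v_0 < v_1 < v_2 < v_3 < v_4 < v_5 < v_6 < v_7 < v_8 and write every simplex with vertices in increasing order. Then dim K = 2 and the simplices of K are:

  0-simplices (9): [v_0], [v_1], [v_2], [v_3], [v_4], [v_5], [v_6], [v_7], [v_8]
  1-simplices (18): (18 of them)
  2-simplices (7): [v_0,v_2,v_5], [v_0,v_3,v_5], [v_0,v_3,v_7], [v_0,v_5,v_6], [v_1,v_7,v_8], [v_2,v_4,v_8], [v_2,v_5,v_8]

giving chain groups C_0 ≅ Z^9, C_1 ≅ Z^18, C_2 ≅ Z^7.

∂_1: C_1 → C_0 sends each edge [p,q] (with p < q) to q − p.
This gives a 9×18 integer matrix of rank 8; reducing to Smith normal form yields diagonal entries (1,1,1,1,1,1,1,1).

The boundary map ∂_2: C_2 → C_1 maps a triangle to the signed sum of its edges. For instance
  ∂[v_0,v_2,v_5] = [v_2,v_5] − [v_0,v_5] + [v_0,v_2],
  ∂[v_0,v_5,v_6] = [v_5,v_6] − [v_0,v_6] + [v_0,v_5].
As a 18×7 matrix over Z this has rank 7, with invariant factors (1,1,1,1,1,1,1).

Now H_k = ker ∂_k / im ∂_{k+1}, so:

  H_0: rank C_0 − rank ∂_1 = 9 − 8 = 1, and the invariant factors of ∂_1 are all 1, so H_0 = Z.
  H_1: rank ker ∂_1 − rank ∂_2 = (18 − 8) − 7 = 3, and the invariant factors of ∂_2 are all 1, so H_1 = Z^3.
  H_2: rank ker ∂_2 − rank ∂_3 = (7 − 7) − 0 = 0, and there is no ∂_3, so H_2 = 0.

Hence the Betti numbers are b_0 = 1, b_1 = 3, b_2 = 0.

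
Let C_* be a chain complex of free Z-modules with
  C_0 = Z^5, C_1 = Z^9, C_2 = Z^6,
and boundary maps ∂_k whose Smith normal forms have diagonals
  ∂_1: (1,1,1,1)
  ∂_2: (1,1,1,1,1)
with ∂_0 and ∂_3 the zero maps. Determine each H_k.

H_0: b_0 = 5 − 0 − 4 = 1; torsion from ∂_1 factors > 1: none. So H_0 ≅ Z.
H_1: b_1 = 9 − 4 − 5 = 0; torsion from ∂_2 factors > 1: none. So H_1 ≅ 0.
H_2: b_2 = 6 − 5 − 0 = 1; torsion from ∂_3 factors > 1: none. So H_2 ≅ Z.

H_0 ≅ Z,  H_1 = 0,  H_2 ≅ Z.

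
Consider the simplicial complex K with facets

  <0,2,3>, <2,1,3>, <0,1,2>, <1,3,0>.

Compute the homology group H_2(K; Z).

Take the total order 0 < 1 < 2 < 3 on the vertex set. Then K (dimension 2) consists of the simplices:

  0-simplices (4): [0], [1], [2], [3]
  1-simplices (6): [0,1], [0,2], [0,3], [1,2], [1,3], [2,3]
  2-simplices (4): [0,1,2], [0,1,3], [0,2,3], [1,2,3]

Hence C_0 ≅ Z^4, C_1 ≅ Z^6, C_2 ≅ Z^4.

The boundary map ∂_1: C_1 → C_0 sends each edge [p,q] (with p < q) to q − p. For instance
  ∂[2,3] = [3] − [2].
As a 4×6 matrix over Z this has rank 3, with invariant factors (1,1,1).

The boundary map ∂_2: C_2 → C_1 sends each 2-simplex [p,q,r] to [q,r] − [p,r] + [p,q]. For instance
  ∂[0,1,3] = [1,3] − [0,3] + [0,1],
  ∂[0,2,3] = [2,3] − [0,3] + [0,2].
The resulting 6×4 matrix has rank 3, and its Smith normal form has invariant factors (1,1,1).

Reading off H_k = ker ∂_k / im ∂_{k+1}:

  H_2: rank ker ∂_2 − rank ∂_3 = (4 − 3) − 0 = 1, and there is no ∂_3, so H_2 = Z.

H_2 ≅ Z.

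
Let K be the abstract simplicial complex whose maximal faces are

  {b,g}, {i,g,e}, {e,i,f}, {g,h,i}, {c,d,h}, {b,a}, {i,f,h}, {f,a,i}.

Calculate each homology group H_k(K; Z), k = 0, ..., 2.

K has 9 vertices, 15 edges, 6 triangles.
rank ∂_0 = 0, rank ∂_1 = 8 ⇒ b_0 = 9 − 0 − 8 = 1; all invariant factors of ∂_1 are 1 so no torsion. So H_0 ≅ Z.
rank ∂_1 = 8, rank ∂_2 = 6 ⇒ b_1 = 15 − 8 − 6 = 1; all invariant factors of ∂_2 are 1 so no torsion. So H_1 ≅ Z.
rank ∂_2 = 6, rank ∂_3 = 0 ⇒ b_2 = 6 − 6 − 0 = 0. So H_2 ≅ 0.

H_0 = Z,  H_1 = Z,  H_2 = 0.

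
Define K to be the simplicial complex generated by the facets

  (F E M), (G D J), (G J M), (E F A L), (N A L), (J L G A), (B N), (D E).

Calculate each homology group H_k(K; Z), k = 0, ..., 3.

We work with the vertex ordering A < B < D < E < F < G < J < L < M < N. The simplices of K, each written with vertices in increasing order, are:

  0-simplices (10): A, B, D, E, F, G, J, L, M, N
  1-simplices (21): AE, AF, AG, AJ, AL, AN, BN, DE, DG, DJ, EF, EL, EM, FL, FM, GJ, GL, GM, JL, JM, LN
  2-simplices (12): AEF, AEL, AFL, AGJ, AGL, AJL, ALN, DGJ, EFL, EFM, GJL, GJM
  3-simplices (2): AEFL, AGJL

Hence C_0 ≅ Z^10, C_1 ≅ Z^21, C_2 ≅ Z^12, C_3 ≅ Z^2.

Boundary ∂_1: C_1 → C_0 sends each edge [p,q] (with p < q) to q − p. For instance
  ∂DG = G − D.
The resulting 10×21 matrix has rank 9, and its Smith normal form has invariant factors (1,1,1,1,1,1,1,1,1).

Boundary ∂_2: C_2 → C_1 sends each 2-simplex [p,q,r] to [q,r] − [p,r] + [p,q]. For instance
  ∂AEF = EF − AF + AE,
  ∂EFL = FL − EL + EF.
The resulting 21×12 matrix has rank 10, and its Smith normal form has invariant factors (1,1,1,1,1,1,1,1,1,1).

∂_3: C_3 → C_2 sends each 3-simplex σ to the alternating sum Σ_i (−1)^i (σ with its i-th vertex removed). For instance
  ∂AGJL = GJL − AJL + AGL − AGJ,
  ∂AEFL = EFL − AFL + AEL − AEF.
The resulting 12×2 matrix has rank 2, and its Smith normal form has invariant factors (1,1).

Now H_k = ker ∂_k / im ∂_{k+1}, so:

  H_0: rank C_0 − rank ∂_1 = 10 − 9 = 1, and the invariant factors of ∂_1 are all 1, so H_0 ≅ Z.
  H_1: rank ker ∂_1 − rank ∂_2 = (21 − 9) − 10 = 2, and the invariant factors of ∂_2 are all 1, so H_1 ≅ Z^2.
  H_2: rank ker ∂_2 − rank ∂_3 = (12 − 10) − 2 = 0, and the invariant factors of ∂_3 are all 1, so H_2 ≅ 0.
  H_3: rank ker ∂_3 − rank ∂_4 = (2 − 2) − 0 = 0, and there is no ∂_4, so H_3 ≅ 0.

As a check, the Euler characteristic is 10 − 21 + 12 − 2 = -1, which agrees with 1 − 2 + 0 − 0 = -1.

H_0 = Z,  H_1 = Z^2,  H_2 = 0,  H_3 = 0.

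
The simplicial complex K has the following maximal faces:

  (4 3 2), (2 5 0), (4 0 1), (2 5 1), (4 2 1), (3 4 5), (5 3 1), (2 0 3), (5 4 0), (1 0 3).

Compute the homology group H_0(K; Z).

Order the vertices as 0 < 1 < 2 < 3 < 4 < 5. Listing each simplex with vertices in this order, K has dimension 2 with simplices:

  0-simplices (6): [0], [1], [2], [3], [4], [5]
  1-simplices (15): [0,1], [0,2], [0,3], [0,4], [0,5], [1,2], [1,3], [1,4], [1,5], [2,3], [2,4], [2,5], [3,4], [3,5], [4,5]
  2-simplices (10): [0,1,3], [0,1,4], [0,2,3], [0,2,5], [0,4,5], [1,2,4], [1,2,5], [1,3,5], [2,3,4], [3,4,5]

Hence C_0 ≅ Z^6, C_1 ≅ Z^15, C_2 ≅ Z^10.

∂_1: C_1 → C_0 sends each edge [p,q] (with p < q) to q − p.
The resulting 6×15 matrix has rank 5, and its Smith normal form has invariant factors (1,1,1,1,1).

Boundary ∂_2: C_2 → C_1 maps a triangle to the signed sum of its edges. For instance
  ∂[2,3,4] = [3,4] − [2,4] + [2,3],
  ∂[1,2,4] = [2,4] − [1,4] + [1,2].
This gives a 15×10 integer matrix of rank 10; reducing to Smith normal form yields diagonal entries (1,1,1,1,1,1,1,1,1,2).

Reading off H_k = ker ∂_k / im ∂_{k+1}:

  H_0: rank C_0 − rank ∂_1 = 6 − 5 = 1, and the invariant factors of ∂_1 are all 1, so H_0 = Z.

H_0 = Z.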